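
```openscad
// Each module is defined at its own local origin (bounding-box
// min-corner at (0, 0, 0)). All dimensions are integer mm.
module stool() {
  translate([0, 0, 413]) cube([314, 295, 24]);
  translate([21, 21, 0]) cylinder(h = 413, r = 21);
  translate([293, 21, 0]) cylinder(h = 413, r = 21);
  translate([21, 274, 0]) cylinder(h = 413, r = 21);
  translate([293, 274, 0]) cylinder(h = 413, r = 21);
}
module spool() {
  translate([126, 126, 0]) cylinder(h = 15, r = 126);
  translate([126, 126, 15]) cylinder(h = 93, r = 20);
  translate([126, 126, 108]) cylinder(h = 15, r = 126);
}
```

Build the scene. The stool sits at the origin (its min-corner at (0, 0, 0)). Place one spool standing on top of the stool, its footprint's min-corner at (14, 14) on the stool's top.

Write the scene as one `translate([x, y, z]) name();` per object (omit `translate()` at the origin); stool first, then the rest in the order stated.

stool();
translate([14, 14, 437]) spool();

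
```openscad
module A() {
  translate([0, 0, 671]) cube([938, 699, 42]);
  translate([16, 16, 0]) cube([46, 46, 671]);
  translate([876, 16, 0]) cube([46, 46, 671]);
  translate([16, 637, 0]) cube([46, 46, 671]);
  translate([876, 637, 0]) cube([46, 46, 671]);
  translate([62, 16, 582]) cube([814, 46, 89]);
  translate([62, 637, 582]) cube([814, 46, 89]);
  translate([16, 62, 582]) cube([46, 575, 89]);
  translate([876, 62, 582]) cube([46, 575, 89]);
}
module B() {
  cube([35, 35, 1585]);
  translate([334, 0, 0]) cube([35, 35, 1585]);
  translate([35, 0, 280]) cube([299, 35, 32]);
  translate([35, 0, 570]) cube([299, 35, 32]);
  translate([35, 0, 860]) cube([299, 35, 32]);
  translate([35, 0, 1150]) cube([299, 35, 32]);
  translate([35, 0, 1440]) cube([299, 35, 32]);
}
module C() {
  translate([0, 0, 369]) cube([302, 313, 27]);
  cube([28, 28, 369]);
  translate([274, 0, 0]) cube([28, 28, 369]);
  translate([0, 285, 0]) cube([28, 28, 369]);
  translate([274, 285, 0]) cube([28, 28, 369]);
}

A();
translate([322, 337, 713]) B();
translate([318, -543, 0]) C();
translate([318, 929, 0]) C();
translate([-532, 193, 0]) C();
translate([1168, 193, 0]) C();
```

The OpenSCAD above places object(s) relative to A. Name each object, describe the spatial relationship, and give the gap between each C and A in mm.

Each stool's nearest face is 230 mm from the table's bounding box.

A is a table. B is a ladder. C is a stool. The ladder is on top of the table. Four stools sit around the table at the −y, +y, −x, +x sides. The gap between each stool and the table is 230 mm.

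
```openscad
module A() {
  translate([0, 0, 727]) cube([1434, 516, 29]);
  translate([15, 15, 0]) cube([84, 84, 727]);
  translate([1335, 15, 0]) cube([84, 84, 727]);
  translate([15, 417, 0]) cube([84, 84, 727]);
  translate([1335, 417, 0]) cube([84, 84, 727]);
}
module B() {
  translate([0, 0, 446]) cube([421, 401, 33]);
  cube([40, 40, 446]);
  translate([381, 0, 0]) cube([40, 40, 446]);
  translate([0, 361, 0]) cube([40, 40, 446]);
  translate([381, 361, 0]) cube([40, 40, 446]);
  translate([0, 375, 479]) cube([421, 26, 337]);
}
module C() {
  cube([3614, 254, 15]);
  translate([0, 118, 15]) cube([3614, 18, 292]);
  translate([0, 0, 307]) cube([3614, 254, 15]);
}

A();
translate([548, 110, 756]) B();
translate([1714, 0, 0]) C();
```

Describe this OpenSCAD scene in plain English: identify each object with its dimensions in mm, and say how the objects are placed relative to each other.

A is a rectangular dining table. The top is 1434×516×29 mm with its upper surface at z = 756 mm. It stands on four 84×84 mm square legs, each inset 15 mm from the nearest pair of top edges, running from the floor to the underside of the top.

B is a chair. The seat is a 421×401×33 mm slab with its top at z = 479 mm, on four 40×40 mm corner legs (flush with the seat edges, standing on z = 0). A flat backrest 26 mm thick, 337 mm tall, spans the full seat width and rises from the seat top along its +y edge, rear face flush with the rear of the seat.

C is an I-beam lying along x, 3614 mm long. Overall section height 322 mm. Two flanges 254 mm wide (y) and 15 mm thick, one on the floor and one at the top; a web 18 mm thick runs between them, centred on the flange width.

The chair is on top of the table. The I-beam is on the floor beside the table on its +x side.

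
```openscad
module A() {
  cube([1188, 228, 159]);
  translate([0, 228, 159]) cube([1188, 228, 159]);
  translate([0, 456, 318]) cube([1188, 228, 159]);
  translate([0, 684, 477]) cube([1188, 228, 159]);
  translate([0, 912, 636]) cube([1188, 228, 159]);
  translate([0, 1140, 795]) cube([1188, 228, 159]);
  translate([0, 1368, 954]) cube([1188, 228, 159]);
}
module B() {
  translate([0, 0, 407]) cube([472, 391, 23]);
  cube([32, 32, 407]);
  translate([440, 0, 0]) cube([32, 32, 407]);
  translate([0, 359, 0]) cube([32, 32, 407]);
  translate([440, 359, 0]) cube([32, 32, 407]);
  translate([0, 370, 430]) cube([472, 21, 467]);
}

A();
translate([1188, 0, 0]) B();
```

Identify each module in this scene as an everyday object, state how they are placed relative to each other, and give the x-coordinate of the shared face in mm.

The staircase's +x face and the chair's −x face are both at x = 1188 mm.

A is a staircase. B is a chair. The chair is against the staircase's +x side, with their −y faces flush. The x-coordinate of the shared face is 1188 mm.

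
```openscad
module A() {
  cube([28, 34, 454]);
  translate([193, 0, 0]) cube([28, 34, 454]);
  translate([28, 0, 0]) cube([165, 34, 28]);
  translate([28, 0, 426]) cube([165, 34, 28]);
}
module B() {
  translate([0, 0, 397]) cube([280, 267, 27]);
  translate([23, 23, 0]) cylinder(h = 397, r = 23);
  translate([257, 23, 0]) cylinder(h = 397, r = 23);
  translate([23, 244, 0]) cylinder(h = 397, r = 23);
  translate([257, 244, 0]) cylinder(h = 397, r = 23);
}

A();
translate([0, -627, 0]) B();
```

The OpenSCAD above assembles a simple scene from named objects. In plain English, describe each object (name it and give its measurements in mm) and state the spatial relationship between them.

A is a rectangular picture frame lying in the x–z plane (depth along y). The opening is 165 mm wide (x) by 398 mm tall (z), surrounded by a border 28 mm wide on all four sides. The frame is 34 mm deep and is made of two full-height vertical stiles with two horizontal rails fitted between them.

B is a simple wooden stool: a rectangular seat 280 mm (x) by 267 mm (y), 27 mm thick, top face at z = 424 mm, on four round legs, each 46 mm in diameter. The legs rest on z = 0, each leg's axis is inset half a diameter from the nearest pair of seat edges (so the leg's bounding box is flush with the corner).

The stool is on the floor beside the picture frame on its −y side.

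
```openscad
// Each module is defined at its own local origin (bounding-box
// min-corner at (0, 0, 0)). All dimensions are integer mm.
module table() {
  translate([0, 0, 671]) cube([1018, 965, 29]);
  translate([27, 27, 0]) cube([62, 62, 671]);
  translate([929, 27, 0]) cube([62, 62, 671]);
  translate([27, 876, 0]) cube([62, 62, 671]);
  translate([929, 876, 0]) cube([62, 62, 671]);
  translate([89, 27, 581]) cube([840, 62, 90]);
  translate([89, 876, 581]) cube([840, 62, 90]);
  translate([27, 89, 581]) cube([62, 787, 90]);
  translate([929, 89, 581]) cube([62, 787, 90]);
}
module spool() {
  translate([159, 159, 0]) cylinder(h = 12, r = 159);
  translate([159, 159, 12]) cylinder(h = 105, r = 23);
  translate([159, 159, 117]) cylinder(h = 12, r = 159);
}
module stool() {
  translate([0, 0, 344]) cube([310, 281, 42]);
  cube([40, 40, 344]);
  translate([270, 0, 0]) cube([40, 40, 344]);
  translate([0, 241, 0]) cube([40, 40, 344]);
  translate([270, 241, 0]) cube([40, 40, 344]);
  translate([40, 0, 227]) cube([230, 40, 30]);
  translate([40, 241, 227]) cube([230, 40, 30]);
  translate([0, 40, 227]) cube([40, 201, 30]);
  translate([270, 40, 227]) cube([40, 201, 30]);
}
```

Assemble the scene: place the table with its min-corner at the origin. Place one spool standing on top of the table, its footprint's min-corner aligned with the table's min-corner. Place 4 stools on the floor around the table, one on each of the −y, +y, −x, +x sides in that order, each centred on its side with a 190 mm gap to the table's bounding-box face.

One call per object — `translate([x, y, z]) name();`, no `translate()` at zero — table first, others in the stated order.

table();
translate([0, 0, 700]) spool();
translate([354, -471, 0]) stool();
translate([354, 1155, 0]) stool();
translate([-500, 342, 0]) stool();
translate([1208, 342, 0]) stool();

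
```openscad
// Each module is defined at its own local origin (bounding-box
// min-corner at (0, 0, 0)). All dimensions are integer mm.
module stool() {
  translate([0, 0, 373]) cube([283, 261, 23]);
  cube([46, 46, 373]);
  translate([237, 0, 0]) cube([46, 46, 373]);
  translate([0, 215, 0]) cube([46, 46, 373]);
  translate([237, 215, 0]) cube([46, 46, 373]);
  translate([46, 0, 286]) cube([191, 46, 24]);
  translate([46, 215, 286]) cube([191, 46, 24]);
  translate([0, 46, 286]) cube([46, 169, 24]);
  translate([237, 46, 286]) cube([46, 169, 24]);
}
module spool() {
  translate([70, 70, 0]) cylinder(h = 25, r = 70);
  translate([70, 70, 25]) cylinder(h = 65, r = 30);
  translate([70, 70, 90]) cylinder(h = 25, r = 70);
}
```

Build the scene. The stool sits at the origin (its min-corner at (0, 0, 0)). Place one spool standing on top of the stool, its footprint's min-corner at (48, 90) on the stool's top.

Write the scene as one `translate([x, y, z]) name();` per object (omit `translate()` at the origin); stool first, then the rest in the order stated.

stool();
translate([48, 90, 396]) spool();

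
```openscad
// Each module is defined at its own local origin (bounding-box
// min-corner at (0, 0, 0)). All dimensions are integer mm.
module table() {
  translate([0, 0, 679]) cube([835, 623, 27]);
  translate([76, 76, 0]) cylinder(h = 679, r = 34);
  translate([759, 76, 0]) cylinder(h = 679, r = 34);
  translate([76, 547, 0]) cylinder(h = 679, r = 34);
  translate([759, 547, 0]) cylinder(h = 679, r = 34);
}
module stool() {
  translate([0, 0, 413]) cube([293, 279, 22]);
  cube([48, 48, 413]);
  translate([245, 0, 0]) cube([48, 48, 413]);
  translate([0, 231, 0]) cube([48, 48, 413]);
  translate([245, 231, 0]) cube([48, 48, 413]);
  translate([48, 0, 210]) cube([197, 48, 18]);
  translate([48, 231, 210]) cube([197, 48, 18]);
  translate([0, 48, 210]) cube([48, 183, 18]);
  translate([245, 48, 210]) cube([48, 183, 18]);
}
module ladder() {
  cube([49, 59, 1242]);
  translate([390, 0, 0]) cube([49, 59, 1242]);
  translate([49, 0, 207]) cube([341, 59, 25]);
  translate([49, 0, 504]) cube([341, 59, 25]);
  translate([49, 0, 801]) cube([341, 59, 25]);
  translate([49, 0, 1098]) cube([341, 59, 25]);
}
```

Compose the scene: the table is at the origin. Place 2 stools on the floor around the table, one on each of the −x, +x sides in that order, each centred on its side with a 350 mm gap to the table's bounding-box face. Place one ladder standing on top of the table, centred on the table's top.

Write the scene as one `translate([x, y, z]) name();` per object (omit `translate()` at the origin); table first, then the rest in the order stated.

table();
translate([-643, 172, 0]) stool();
translate([1185, 172, 0]) stool();
translate([198, 282, 706]) ladder();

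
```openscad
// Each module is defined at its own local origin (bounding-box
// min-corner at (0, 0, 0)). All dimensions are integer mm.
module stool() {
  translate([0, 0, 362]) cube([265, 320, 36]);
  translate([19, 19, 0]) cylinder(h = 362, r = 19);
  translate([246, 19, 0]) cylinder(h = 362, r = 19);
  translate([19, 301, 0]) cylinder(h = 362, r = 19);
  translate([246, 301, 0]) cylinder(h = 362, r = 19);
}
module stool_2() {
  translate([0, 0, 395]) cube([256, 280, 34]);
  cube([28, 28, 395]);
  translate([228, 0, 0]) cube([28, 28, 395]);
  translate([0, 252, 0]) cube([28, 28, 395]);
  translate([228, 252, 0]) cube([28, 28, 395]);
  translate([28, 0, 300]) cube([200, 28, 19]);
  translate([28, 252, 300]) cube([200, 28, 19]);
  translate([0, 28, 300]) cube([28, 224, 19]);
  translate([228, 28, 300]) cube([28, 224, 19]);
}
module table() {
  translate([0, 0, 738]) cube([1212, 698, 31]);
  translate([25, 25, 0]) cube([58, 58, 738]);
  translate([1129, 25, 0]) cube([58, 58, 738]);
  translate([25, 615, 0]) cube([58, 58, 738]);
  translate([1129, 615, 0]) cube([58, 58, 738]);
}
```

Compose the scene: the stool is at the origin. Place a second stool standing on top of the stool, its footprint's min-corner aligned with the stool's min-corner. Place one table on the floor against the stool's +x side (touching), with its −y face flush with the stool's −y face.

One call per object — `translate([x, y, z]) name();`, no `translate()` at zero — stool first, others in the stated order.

stool();
translate([0, 0, 398]) stool_2();
translate([265, 0, 0]) table();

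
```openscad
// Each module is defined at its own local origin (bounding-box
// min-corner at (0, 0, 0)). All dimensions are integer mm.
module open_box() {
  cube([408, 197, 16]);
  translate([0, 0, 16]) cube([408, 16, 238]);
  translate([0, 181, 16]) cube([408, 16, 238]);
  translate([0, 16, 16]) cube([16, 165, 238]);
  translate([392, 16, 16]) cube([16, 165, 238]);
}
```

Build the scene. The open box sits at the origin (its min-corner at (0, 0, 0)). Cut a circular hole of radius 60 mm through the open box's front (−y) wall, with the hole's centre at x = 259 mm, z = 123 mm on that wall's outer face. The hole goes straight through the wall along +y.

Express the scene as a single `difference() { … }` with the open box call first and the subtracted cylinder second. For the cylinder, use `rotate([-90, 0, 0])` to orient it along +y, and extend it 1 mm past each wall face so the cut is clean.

difference() {
  open_box();
  translate([259, -1, 123]) rotate([-90, 0, 0]) cylinder(h = 18, r = 60);
}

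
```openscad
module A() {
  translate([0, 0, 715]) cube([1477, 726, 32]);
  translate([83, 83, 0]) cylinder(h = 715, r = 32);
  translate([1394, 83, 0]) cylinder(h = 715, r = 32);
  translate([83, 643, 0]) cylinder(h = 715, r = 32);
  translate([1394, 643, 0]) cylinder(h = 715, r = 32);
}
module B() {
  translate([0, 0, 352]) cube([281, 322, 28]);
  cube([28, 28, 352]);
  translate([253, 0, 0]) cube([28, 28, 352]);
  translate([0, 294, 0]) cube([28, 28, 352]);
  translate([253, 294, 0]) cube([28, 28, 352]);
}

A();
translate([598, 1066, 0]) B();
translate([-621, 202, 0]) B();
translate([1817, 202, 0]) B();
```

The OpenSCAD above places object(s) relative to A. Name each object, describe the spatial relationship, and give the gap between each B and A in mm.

A is a table. B is a stool. Three stools sit around the table at the +y, −x, +x sides. The gap between each stool and the table is 340 mm.

Each stool's nearest face is 340 mm from the table's bounding box.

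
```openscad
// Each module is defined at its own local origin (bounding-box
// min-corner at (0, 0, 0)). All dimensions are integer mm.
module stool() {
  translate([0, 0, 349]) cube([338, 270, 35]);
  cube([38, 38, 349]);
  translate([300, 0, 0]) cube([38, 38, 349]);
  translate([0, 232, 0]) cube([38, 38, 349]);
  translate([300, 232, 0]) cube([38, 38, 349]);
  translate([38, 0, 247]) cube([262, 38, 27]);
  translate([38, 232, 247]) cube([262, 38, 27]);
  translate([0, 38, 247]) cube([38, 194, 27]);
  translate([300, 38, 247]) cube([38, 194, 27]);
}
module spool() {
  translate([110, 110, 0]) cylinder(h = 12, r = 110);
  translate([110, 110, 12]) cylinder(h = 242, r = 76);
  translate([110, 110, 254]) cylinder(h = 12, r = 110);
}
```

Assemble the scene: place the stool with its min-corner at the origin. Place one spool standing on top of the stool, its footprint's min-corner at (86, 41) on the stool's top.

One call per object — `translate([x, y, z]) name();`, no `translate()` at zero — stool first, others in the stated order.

stool();
translate([86, 41, 384]) spool();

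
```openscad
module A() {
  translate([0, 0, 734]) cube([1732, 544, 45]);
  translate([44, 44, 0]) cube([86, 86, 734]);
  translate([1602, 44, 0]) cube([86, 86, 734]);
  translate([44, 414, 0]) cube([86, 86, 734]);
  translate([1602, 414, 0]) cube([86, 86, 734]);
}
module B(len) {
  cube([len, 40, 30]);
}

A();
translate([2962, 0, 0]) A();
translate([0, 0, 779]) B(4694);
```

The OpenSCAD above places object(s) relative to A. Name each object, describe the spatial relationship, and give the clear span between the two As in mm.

Second table starts at x = 2962; first ends at x = 1732; clear span = 2962 − 1732 = 1230 mm.

A is a table. B is a beam. A beam spans the tops of two tables. The clear span between the two tables is 1230 mm.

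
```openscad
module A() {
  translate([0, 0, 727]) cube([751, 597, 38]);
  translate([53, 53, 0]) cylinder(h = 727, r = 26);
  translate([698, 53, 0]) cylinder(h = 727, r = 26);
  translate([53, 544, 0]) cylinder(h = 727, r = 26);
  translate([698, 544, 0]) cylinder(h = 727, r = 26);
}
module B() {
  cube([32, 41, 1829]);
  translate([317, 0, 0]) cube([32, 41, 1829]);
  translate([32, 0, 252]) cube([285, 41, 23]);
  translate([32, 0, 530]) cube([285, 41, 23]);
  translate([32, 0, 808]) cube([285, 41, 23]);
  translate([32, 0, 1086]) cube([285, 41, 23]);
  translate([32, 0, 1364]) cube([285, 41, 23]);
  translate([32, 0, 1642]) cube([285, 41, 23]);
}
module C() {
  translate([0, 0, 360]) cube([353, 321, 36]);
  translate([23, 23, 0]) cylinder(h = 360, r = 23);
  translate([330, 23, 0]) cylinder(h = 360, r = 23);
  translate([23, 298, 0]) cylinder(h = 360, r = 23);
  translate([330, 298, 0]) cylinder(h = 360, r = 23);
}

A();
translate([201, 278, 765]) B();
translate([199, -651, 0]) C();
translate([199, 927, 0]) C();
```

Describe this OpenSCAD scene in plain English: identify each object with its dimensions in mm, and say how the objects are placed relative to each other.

A is a rectangular dining table. The top is 751×597×38 mm with its upper surface at z = 765 mm. It stands on four round legs of 52 mm diameter, each leg's bounding box inset 27 mm from the nearest pair of top edges, running from the floor to the underside of the top.

B is a wooden ladder with two side rails of 32×41 mm section and 1829 mm height, set 349 mm apart overall. Between them run 6 rectangular rungs (41 mm deep, 23 mm thick), front faces flush with the rails' −y face. The bottom of the first rung is 252 mm above the floor and each subsequent rung is 278 mm higher than the one below.

C is a four-legged stool. The seat is a 353×321×36 mm slab whose top surface is at z = 396 mm; four round legs, each 46 mm in diameter, run from the floor (z = 0) to the underside of the seat, each leg's axis is inset half a diameter from the nearest pair of seat edges (so the leg's bounding box is flush with the corner).

The ladder is on top of the table, centred. Two stools sit around the table at the −y, +y sides.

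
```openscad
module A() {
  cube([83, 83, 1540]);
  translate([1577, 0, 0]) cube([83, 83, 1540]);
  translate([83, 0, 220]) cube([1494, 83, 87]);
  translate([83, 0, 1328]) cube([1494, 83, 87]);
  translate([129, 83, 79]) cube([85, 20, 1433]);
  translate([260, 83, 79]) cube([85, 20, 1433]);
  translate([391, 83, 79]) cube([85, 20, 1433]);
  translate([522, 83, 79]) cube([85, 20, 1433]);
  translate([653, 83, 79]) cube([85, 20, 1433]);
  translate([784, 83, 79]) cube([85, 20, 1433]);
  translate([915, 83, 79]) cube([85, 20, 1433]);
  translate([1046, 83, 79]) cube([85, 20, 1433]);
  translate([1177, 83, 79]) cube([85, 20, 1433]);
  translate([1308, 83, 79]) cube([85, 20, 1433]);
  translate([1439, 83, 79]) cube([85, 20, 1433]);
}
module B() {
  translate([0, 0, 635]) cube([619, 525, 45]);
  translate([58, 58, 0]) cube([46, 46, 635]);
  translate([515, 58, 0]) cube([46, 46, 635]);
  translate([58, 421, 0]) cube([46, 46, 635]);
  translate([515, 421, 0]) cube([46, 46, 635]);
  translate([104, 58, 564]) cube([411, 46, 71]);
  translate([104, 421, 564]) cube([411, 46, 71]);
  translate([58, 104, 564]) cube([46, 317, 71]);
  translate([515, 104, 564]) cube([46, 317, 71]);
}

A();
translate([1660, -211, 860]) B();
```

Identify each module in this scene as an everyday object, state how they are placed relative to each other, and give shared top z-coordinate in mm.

Both tops at z = 1540 mm.

A is a fence section. B is a table. The table is beside the fence section with their tops flush at z = 1540. The shared top z-coordinate is 1540 mm.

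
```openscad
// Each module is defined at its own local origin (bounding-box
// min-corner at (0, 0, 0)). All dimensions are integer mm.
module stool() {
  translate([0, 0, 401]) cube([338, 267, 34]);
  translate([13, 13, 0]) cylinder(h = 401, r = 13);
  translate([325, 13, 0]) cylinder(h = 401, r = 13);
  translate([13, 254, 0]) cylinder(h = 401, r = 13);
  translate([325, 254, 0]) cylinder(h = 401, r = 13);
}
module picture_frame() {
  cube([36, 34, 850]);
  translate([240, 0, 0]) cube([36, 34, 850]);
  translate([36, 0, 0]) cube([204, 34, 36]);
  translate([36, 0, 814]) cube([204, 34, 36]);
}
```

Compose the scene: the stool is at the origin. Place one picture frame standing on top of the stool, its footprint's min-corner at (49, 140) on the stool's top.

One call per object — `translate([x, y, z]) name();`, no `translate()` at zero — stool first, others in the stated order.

stool();
translate([49, 140, 435]) picture_frame();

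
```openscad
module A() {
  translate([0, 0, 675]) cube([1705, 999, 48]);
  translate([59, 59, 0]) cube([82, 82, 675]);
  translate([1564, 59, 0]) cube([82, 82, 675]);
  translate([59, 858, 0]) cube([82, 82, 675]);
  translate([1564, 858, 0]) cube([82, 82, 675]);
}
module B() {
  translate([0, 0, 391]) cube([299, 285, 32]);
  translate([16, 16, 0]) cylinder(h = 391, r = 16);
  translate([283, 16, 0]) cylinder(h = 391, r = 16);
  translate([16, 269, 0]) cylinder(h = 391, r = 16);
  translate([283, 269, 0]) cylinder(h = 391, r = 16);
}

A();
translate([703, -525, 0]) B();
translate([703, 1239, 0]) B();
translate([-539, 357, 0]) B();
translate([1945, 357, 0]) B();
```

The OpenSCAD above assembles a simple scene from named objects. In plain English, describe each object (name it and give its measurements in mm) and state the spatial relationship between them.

A is a table with a 1705×999 mm rectangular top, 48 mm thick, top surface at z = 723 mm, supported by four 82×82 mm square legs, each inset 59 mm from the nearest pair of top edges, running from the floor.

B is a four-legged stool. The seat is a 299×285×32 mm slab whose top surface is at z = 423 mm; four round legs, each 32 mm in diameter, run from the floor (z = 0) to the underside of the seat, each leg's axis is inset half a diameter from the nearest pair of seat edges (so the leg's bounding box is flush with the corner).

Four stools sit around the table at the −y, +y, −x, +x sides.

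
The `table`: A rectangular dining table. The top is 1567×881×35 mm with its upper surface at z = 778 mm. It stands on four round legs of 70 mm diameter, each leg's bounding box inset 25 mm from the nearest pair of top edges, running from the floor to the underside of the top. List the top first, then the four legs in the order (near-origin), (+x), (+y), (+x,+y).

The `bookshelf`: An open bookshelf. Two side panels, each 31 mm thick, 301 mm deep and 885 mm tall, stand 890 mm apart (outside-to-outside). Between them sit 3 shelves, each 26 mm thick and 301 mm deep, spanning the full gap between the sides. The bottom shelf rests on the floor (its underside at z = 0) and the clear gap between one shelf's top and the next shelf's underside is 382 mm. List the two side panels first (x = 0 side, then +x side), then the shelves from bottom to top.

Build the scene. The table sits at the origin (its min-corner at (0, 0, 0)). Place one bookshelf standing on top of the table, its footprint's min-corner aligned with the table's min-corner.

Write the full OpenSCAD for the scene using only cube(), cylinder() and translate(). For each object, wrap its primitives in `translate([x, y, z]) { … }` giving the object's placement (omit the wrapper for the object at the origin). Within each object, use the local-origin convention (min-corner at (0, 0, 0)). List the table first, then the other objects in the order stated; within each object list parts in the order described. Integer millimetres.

translate([0, 0, 743]) cube([1567, 881, 35]);
translate([60, 60, 0]) cylinder(h = 743, r = 35);
translate([1507, 60, 0]) cylinder(h = 743, r = 35);
translate([60, 821, 0]) cylinder(h = 743, r = 35);
translate([1507, 821, 0]) cylinder(h = 743, r = 35);
translate([0, 0, 778]) {
  cube([31, 301, 885]);
  translate([859, 0, 0]) cube([31, 301, 885]);
  translate([31, 0, 0]) cube([828, 301, 26]);
  translate([31, 0, 408]) cube([828, 301, 26]);
  translate([31, 0, 816]) cube([828, 301, 26]);
}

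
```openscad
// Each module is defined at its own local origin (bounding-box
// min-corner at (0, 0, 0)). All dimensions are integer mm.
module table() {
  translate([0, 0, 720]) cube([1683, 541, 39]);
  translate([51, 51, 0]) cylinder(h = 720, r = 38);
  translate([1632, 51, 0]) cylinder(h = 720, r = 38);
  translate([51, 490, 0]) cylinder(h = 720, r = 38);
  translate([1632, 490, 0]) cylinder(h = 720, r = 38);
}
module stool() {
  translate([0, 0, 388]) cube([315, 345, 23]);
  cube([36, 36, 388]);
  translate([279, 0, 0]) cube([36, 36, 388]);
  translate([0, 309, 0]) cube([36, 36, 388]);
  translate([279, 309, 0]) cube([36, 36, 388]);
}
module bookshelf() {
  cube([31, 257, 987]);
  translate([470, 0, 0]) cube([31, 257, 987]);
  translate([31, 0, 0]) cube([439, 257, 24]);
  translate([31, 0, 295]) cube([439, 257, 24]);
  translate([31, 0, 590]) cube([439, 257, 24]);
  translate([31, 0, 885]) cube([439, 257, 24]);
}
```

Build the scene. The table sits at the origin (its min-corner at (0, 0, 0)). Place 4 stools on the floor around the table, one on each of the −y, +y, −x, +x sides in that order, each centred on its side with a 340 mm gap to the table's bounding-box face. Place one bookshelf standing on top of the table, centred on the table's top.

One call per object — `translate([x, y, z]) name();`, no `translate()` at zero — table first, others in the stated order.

table();
translate([684, -685, 0]) stool();
translate([684, 881, 0]) stool();
translate([-655, 98, 0]) stool();
translate([2023, 98, 0]) stool();
translate([591, 142, 759]) bookshelf();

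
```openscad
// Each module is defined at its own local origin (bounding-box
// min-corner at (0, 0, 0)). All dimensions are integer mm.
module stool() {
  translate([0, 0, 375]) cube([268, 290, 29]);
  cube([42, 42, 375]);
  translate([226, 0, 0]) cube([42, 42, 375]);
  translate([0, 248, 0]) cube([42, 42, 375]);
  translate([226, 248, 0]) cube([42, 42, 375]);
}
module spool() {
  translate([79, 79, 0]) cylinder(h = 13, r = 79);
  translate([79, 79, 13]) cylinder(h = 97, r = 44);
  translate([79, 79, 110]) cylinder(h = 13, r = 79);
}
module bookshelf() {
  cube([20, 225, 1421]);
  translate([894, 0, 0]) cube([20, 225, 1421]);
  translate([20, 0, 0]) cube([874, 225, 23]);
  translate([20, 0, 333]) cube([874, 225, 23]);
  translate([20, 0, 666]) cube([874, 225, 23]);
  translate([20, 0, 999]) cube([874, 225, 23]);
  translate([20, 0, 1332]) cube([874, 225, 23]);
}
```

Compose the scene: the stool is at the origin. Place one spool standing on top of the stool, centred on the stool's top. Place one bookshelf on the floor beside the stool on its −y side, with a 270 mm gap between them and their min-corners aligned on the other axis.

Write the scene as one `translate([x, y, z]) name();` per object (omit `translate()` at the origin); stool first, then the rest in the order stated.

stool();
translate([55, 66, 404]) spool();
translate([0, -495, 0]) bookshelf();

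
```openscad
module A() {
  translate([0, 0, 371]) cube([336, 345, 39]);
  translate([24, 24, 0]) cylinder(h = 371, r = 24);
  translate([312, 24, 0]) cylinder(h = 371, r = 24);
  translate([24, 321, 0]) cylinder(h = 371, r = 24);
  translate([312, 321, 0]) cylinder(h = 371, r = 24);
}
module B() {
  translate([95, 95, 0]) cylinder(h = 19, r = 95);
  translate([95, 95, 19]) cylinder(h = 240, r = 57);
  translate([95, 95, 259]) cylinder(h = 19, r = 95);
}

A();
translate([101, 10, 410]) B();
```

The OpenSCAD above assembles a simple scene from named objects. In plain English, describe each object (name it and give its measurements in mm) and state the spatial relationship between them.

A is a four-legged stool. The seat is 336×345 mm, 39 mm thick, top at z = 410 mm. It stands on four round legs, each 48 mm in diameter, from z = 0 to the seat underside, each leg's axis is inset half a diameter from the nearest pair of seat edges (so the leg's bounding box is flush with the corner).

B is a spool: two coaxial disc flanges of radius 95 mm and thickness 19 mm, joined by a core cylinder of radius 57 mm and height 240 mm. The lower flange rests on z = 0 and the three cylinders share a vertical axis.

The spool is on top of the stool.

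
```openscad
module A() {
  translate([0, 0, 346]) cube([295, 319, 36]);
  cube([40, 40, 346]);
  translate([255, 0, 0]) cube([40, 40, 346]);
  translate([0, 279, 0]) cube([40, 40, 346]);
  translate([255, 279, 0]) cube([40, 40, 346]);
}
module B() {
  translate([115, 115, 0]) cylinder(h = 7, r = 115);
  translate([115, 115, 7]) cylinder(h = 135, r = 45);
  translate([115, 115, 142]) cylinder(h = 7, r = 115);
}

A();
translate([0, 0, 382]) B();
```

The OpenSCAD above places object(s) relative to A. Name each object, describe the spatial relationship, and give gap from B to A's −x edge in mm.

A is a stool. B is a spool. The spool is on top of the stool. The gap from the spool to the stool's −x edge is 0 mm.

The spool's min-x is at 0; the stool's min-x is 0; gap = 0 mm.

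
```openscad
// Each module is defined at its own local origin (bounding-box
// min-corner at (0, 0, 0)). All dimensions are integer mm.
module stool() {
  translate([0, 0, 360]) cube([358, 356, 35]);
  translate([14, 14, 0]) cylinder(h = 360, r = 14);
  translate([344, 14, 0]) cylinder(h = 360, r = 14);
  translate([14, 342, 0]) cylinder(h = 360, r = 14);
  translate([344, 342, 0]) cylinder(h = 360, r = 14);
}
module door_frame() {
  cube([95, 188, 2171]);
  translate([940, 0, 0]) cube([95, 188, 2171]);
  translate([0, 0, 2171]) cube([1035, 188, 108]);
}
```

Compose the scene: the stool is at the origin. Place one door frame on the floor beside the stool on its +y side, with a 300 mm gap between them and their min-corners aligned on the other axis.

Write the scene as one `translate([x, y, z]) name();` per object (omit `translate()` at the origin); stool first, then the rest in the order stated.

stool();
translate([0, 656, 0]) door_frame();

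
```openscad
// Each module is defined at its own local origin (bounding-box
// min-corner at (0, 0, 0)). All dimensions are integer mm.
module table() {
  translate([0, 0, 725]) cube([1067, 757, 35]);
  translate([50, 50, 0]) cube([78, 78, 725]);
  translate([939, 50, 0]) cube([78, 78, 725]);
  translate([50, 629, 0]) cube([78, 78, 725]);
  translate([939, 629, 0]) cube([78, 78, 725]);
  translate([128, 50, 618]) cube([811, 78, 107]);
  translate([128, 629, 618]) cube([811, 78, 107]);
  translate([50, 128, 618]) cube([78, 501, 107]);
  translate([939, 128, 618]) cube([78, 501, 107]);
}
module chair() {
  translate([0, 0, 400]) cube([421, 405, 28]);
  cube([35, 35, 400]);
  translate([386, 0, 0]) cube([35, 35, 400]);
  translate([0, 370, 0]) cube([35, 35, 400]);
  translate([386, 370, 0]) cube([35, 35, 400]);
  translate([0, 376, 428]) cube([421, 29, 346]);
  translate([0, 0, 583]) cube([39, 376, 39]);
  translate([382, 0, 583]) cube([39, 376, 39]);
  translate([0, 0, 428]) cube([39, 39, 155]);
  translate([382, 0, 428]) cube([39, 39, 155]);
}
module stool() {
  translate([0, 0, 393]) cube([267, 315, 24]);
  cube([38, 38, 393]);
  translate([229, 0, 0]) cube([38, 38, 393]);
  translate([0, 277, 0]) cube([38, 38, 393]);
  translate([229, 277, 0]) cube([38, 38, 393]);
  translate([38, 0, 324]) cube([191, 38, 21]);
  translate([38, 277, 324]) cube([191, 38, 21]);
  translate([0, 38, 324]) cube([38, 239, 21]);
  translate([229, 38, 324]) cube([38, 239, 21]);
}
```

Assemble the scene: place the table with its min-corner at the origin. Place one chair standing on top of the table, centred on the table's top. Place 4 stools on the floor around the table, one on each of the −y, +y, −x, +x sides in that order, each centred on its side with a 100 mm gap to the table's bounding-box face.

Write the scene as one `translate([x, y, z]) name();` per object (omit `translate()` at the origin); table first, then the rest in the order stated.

table();
translate([323, 176, 760]) chair();
translate([400, -415, 0]) stool();
translate([400, 857, 0]) stool();
translate([-367, 221, 0]) stool();
translate([1167, 221, 0]) stool();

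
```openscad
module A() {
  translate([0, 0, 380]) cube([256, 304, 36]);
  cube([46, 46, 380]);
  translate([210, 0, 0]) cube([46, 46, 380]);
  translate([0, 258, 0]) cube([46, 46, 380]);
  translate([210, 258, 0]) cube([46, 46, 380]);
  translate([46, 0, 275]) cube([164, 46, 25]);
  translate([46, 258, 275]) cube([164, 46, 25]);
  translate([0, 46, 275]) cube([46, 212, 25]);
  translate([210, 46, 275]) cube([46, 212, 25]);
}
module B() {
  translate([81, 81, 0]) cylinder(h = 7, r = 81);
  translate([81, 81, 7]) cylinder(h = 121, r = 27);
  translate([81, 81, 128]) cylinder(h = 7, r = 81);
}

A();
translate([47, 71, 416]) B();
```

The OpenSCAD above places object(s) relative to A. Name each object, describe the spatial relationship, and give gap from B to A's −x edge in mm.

The spool's min-x is at 47; the stool's min-x is 0; gap = 47 mm.

A is a stool. B is a spool. The spool is on top of the stool, centred. The gap from the spool to the stool's −x edge is 47 mm.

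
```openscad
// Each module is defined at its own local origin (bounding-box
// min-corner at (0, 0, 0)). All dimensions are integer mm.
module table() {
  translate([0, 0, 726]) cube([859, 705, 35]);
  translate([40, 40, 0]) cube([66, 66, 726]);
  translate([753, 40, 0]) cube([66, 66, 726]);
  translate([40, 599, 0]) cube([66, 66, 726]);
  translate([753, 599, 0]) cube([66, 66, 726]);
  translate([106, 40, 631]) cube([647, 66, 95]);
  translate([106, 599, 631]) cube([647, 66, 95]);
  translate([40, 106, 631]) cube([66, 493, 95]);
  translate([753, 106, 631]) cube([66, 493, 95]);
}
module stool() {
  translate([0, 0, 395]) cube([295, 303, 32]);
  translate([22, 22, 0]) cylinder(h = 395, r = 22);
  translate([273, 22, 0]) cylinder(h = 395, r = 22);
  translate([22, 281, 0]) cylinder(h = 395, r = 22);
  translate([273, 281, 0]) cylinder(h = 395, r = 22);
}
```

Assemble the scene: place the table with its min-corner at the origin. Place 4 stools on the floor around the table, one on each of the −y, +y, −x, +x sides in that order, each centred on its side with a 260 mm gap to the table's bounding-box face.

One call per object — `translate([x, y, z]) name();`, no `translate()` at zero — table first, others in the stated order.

table();
translate([282, -563, 0]) stool();
translate([282, 965, 0]) stool();
translate([-555, 201, 0]) stool();
translate([1119, 201, 0]) stool();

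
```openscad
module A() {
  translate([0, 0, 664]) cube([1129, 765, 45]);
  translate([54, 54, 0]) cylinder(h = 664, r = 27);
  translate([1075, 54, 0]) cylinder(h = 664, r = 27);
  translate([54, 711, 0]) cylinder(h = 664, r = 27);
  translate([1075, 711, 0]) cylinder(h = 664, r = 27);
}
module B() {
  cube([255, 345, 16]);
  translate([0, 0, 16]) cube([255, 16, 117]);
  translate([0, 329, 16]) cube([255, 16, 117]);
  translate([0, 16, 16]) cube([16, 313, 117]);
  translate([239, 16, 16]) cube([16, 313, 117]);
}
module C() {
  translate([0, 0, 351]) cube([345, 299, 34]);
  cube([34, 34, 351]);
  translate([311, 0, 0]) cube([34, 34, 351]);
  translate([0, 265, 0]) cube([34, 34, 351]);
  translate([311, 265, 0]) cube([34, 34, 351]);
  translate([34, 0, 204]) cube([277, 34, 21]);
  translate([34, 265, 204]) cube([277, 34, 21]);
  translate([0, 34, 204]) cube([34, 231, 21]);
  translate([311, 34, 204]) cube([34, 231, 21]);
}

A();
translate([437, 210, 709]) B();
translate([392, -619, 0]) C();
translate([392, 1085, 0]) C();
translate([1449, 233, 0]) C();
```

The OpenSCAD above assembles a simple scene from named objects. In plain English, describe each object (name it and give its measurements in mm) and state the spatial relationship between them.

A is a table with a 1129×765 mm rectangular top, 45 mm thick, top surface at z = 709 mm, supported by four round legs of 54 mm diameter, each leg's bounding box inset 27 mm from the nearest pair of top edges, running from the floor.

B is an open storage box with external size 255×345×133 mm and wall thickness 16 mm (the base is also 16 mm thick). The base covers the whole footprint; the four walls stand on the base, with the y-facing walls full-width and the x-facing walls fitting between their inner faces.

C is a four-legged stool. The seat is a 345×299×34 mm slab whose top surface is at z = 385 mm; four square legs, each 34×34 mm in cross-section, run from the floor (z = 0) to the underside of the seat, each flush with a corner of the seat. Four stretchers, 34 mm wide and 21 mm tall, connect adjacent legs with their undersides at z = 204 mm, each running between the inner faces of the legs it joins and aligned with the legs' outer faces on the other axis.

The open box is on top of the table, centred. Three stools sit around the table at the −y, +y, +x sides.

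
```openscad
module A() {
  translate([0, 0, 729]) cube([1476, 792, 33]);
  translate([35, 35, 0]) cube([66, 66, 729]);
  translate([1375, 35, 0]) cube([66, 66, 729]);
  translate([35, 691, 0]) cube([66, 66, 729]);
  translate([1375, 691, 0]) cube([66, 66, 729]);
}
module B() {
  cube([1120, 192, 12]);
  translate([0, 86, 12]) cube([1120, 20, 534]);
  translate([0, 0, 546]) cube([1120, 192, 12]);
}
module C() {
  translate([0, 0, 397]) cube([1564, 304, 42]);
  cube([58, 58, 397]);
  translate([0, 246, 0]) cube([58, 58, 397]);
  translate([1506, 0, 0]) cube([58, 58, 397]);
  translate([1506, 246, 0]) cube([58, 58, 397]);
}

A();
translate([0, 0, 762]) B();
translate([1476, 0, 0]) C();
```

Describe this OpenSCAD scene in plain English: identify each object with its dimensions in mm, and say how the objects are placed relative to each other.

A is a table with a 1476×792 mm rectangular top, 33 mm thick, top surface at z = 762 mm, supported by four 66×66 mm square legs, each inset 35 mm from the nearest pair of top edges, running from the floor.

B is an I-beam lying along x, 1120 mm long. Overall section height 558 mm. Two flanges 192 mm wide (y) and 12 mm thick, one on the floor and one at the top; a web 20 mm thick runs between them, centred on the flange width.

C is a long wooden bench with a 1564 mm (x) × 304 mm (y) seat, 42 mm thick, its top surface 439 mm above the floor. Four 58 mm square legs at the seat corners, flush with the edges, run from z = 0 to the seat underside.

The I-beam is on top of the table. The bench is against the table's +x side, with their −y faces flush.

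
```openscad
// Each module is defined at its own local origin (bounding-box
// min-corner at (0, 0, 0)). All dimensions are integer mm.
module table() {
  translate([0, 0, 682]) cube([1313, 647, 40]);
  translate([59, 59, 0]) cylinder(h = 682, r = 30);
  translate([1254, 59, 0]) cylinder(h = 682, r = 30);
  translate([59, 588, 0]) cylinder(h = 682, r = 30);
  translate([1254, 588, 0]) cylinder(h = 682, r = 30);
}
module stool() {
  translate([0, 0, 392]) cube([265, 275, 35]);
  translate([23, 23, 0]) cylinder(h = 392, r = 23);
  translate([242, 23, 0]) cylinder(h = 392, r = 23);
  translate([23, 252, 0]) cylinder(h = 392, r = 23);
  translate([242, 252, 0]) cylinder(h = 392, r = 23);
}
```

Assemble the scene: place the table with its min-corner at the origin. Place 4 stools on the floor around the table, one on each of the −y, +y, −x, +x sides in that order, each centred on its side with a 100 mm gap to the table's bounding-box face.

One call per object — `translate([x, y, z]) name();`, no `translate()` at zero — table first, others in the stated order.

table();
translate([524, -375, 0]) stool();
translate([524, 747, 0]) stool();
translate([-365, 186, 0]) stool();
translate([1413, 186, 0]) stool();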